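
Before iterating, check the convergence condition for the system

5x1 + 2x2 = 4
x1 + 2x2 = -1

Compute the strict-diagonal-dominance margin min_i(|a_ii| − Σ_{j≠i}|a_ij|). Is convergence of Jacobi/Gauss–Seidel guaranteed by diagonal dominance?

row 1: |5| − (2) = 3
row 2: |2| − (1) = 1
minimum over rows = 1 → strictly diagonally dominant (convergence guaranteed)

1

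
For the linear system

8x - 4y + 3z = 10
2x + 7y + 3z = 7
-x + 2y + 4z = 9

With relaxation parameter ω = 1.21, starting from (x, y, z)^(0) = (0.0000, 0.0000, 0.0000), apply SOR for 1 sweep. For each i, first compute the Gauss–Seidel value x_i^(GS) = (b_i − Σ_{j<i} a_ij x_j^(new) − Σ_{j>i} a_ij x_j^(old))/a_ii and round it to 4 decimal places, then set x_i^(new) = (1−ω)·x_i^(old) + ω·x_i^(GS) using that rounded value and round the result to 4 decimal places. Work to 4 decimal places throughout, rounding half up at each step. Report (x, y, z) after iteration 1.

Iteration 1:
  x: GS value = (10 - (-4)·0.0000 - (3)·0.0000) / (8) = 1.2500;  x ← (1−ω)·0.0000 + ω·1.2500 = 1.5125
  y: GS value = (7 - (2)·1.5125 - (3)·0.0000) / (7) = 0.5679;  y ← (1−ω)·0.0000 + ω·0.5679 = 0.6872
  z: GS value = (9 - (-1)·1.5125 - (2)·0.6872) / (4) = 2.2845;  z ← (1−ω)·0.0000 + ω·2.2845 = 2.7642

(1.5125, 0.6872, 2.7642)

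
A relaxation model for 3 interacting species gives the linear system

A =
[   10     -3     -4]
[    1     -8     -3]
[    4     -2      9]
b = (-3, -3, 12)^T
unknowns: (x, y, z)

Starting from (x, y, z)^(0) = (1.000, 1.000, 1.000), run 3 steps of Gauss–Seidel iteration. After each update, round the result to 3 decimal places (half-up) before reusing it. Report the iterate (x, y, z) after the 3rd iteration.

Iteration 1:
  x = (-3 - (-3)·1.000 - (-4)·1.000) / (10) = 0.400
  y = (-3 - (1)·0.400 - (-3)·1.000) / (-8) = 0.050
  z = (12 - (4)·0.400 - (-2)·0.050) / (9) = 1.167
Iteration 2:
  x = (-3 - (-3)·0.050 - (-4)·1.167) / (10) = 0.182
  y = (-3 - (1)·0.182 - (-3)·1.167) / (-8) = -0.040
  z = (12 - (4)·0.182 - (-2)·-0.040) / (9) = 1.244
Iteration 3:
  x = (-3 - (-3)·-0.040 - (-4)·1.244) / (10) = 0.186
  y = (-3 - (1)·0.186 - (-3)·1.244) / (-8) = -0.068
  z = (12 - (4)·0.186 - (-2)·-0.068) / (9) = 1.236

(0.186, -0.068, 1.236)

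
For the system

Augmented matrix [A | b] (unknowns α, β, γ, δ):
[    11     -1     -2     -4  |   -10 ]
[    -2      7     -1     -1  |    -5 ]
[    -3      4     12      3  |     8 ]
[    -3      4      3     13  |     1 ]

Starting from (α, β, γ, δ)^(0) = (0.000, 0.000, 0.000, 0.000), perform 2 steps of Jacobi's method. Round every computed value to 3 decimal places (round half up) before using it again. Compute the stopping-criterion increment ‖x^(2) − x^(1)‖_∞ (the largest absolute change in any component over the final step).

Iteration 1:
  α = (-10 - (-1)·0.000 - (-2)·0.000 - (-4)·0.000) / (11) = -0.909
  β = (-5 - (-2)·0.000 - (-1)·0.000 - (-1)·0.000) / (7) = -0.714
  γ = (8 - (-3)·0.000 - (4)·0.000 - (3)·0.000) / (12) = 0.667
  δ = (1 - (-3)·0.000 - (4)·0.000 - (3)·0.000) / (13) = 0.077
Iteration 2:
  α = (-10 - (-1)·-0.714 - (-2)·0.667 - (-4)·0.077) / (11) = -0.825
  β = (-5 - (-2)·-0.909 - (-1)·0.667 - (-1)·0.077) / (7) = -0.868
  γ = (8 - (-3)·-0.909 - (4)·-0.714 - (3)·0.077) / (12) = 0.658
  δ = (1 - (-3)·-0.909 - (4)·-0.714 - (3)·0.667) / (13) = -0.067
Change: (0.084, -0.154, -0.009, -0.144) → max |·| = 0.154

0.154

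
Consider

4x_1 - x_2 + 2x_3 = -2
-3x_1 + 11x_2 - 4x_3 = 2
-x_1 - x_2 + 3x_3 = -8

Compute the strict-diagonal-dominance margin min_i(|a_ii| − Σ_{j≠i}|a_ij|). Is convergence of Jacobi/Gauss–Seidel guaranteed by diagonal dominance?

row 1: |4| − (1+2) = 1
row 2: |11| − (3+4) = 4
row 3: |3| − (1+1) = 1
minimum over rows = 1 → strictly diagonally dominant (convergence guaranteed)

1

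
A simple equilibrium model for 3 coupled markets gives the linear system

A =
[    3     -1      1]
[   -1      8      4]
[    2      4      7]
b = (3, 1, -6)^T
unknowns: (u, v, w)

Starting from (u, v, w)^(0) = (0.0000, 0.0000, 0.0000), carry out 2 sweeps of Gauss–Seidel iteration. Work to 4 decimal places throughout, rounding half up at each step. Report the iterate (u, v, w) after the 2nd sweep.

(1.5119, 0.9568, -1.8359)

Iteration 1:
  u = (3 - (-1)·0.0000 - (1)·0.0000) / (3) = 1.0000
  v = (1 - (-1)·1.0000 - (4)·0.0000) / (8) = 0.2500
  w = (-6 - (2)·1.0000 - (4)·0.2500) / (7) = -1.2857
Iteration 2:
  u = (3 - (-1)·0.2500 - (1)·-1.2857) / (3) = 1.5119
  v = (1 - (-1)·1.5119 - (4)·-1.2857) / (8) = 0.9568
  w = (-6 - (2)·1.5119 - (4)·0.9568) / (7) = -1.8359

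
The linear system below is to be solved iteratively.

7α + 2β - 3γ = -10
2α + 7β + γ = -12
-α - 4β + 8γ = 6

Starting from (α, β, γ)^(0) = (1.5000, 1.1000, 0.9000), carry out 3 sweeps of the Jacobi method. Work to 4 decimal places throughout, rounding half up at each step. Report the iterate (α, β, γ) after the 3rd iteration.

(-1.2268, -1.5944, -0.0373)

Iteration 1:
  α = (-10 - (2)·1.1000 - (-3)·0.9000) / (7) = -1.3571
  β = (-12 - (2)·1.5000 - (1)·0.9000) / (7) = -2.2714
  γ = (6 - (-1)·1.5000 - (-4)·1.1000) / (8) = 1.4875
Iteration 2:
  α = (-10 - (2)·-2.2714 - (-3)·1.4875) / (7) = -0.1421
  β = (-12 - (2)·-1.3571 - (1)·1.4875) / (7) = -1.5390
  γ = (6 - (-1)·-1.3571 - (-4)·-2.2714) / (8) = -0.5553
Iteration 3:
  α = (-10 - (2)·-1.5390 - (-3)·-0.5553) / (7) = -1.2268
  β = (-12 - (2)·-0.1421 - (1)·-0.5553) / (7) = -1.5944
  γ = (6 - (-1)·-0.1421 - (-4)·-1.5390) / (8) = -0.0373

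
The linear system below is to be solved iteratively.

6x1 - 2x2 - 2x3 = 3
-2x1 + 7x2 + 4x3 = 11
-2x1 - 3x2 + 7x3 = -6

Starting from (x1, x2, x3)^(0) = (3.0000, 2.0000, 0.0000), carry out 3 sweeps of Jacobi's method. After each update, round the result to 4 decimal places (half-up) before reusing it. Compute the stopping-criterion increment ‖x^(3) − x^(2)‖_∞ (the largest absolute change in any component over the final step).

0.4512

Iteration 1:
  x1 = (3 - (-2)·2.0000 - (-2)·0.0000) / (6) = 1.1667
  x2 = (11 - (-2)·3.0000 - (4)·0.0000) / (7) = 2.4286
  x3 = (-6 - (-2)·3.0000 - (-3)·2.0000) / (7) = 0.8571
Iteration 2:
  x1 = (3 - (-2)·2.4286 - (-2)·0.8571) / (6) = 1.5952
  x2 = (11 - (-2)·1.1667 - (4)·0.8571) / (7) = 1.4150
  x3 = (-6 - (-2)·1.1667 - (-3)·2.4286) / (7) = 0.5170
Iteration 3:
  x1 = (3 - (-2)·1.4150 - (-2)·0.5170) / (6) = 1.1440
  x2 = (11 - (-2)·1.5952 - (4)·0.5170) / (7) = 1.7318
  x3 = (-6 - (-2)·1.5952 - (-3)·1.4150) / (7) = 0.2051
Change: (-0.4512, 0.3168, -0.3119) → max |·| = 0.4512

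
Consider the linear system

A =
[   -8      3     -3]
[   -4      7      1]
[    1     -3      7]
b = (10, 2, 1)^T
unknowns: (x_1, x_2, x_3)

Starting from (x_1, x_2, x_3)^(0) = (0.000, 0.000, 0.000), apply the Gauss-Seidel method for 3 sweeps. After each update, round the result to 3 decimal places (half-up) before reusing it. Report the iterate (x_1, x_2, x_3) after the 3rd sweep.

Iteration 1:
  x_1 = (10 - (3)·0.000 - (-3)·0.000) / (-8) = -1.250
  x_2 = (2 - (-4)·-1.250 - (1)·0.000) / (7) = -0.429
  x_3 = (1 - (1)·-1.250 - (-3)·-0.429) / (7) = 0.138
Iteration 2:
  x_1 = (10 - (3)·-0.429 - (-3)·0.138) / (-8) = -1.463
  x_2 = (2 - (-4)·-1.463 - (1)·0.138) / (7) = -0.570
  x_3 = (1 - (1)·-1.463 - (-3)·-0.570) / (7) = 0.108
Iteration 3:
  x_1 = (10 - (3)·-0.570 - (-3)·0.108) / (-8) = -1.504
  x_2 = (2 - (-4)·-1.504 - (1)·0.108) / (7) = -0.589
  x_3 = (1 - (1)·-1.504 - (-3)·-0.589) / (7) = 0.105

(-1.504, -0.589, 0.105)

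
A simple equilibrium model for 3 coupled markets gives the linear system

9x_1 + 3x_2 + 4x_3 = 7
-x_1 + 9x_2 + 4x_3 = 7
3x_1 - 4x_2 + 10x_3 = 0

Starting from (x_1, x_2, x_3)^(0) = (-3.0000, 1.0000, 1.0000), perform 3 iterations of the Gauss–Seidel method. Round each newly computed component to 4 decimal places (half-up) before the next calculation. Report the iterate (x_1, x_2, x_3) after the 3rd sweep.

Iteration 1:
  x_1 = (7 - (3)·1.0000 - (4)·1.0000) / (9) = 0.0000
  x_2 = (7 - (-1)·0.0000 - (4)·1.0000) / (9) = 0.3333
  x_3 = (0 - (3)·0.0000 - (-4)·0.3333) / (10) = 0.1333
Iteration 2:
  x_1 = (7 - (3)·0.3333 - (4)·0.1333) / (9) = 0.6074
  x_2 = (7 - (-1)·0.6074 - (4)·0.1333) / (9) = 0.7860
  x_3 = (0 - (3)·0.6074 - (-4)·0.7860) / (10) = 0.1322
Iteration 3:
  x_1 = (7 - (3)·0.7860 - (4)·0.1322) / (9) = 0.4570
  x_2 = (7 - (-1)·0.4570 - (4)·0.1322) / (9) = 0.7698
  x_3 = (0 - (3)·0.4570 - (-4)·0.7698) / (10) = 0.1708

(0.4570, 0.7698, 0.1708)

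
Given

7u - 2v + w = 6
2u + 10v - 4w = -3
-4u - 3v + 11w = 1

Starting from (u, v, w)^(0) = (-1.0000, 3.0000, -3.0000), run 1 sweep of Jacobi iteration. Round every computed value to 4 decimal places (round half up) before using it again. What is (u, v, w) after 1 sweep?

Iteration 1:
  u = (6 - (-2)·3.0000 - (1)·-3.0000) / (7) = 2.1429
  v = (-3 - (2)·-1.0000 - (-4)·-3.0000) / (10) = -1.3000
  w = (1 - (-4)·-1.0000 - (-3)·3.0000) / (11) = 0.5455

(2.1429, -1.3000, 0.5455)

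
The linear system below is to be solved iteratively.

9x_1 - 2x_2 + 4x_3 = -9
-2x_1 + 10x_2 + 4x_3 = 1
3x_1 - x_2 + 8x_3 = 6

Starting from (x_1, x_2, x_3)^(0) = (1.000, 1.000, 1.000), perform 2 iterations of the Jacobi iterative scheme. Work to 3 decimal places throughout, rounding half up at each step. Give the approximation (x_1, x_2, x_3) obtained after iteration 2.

(-1.244, -0.344, 1.196)

Iteration 1:
  x_1 = (-9 - (-2)·1.000 - (4)·1.000) / (9) = -1.222
  x_2 = (1 - (-2)·1.000 - (4)·1.000) / (10) = -0.100
  x_3 = (6 - (3)·1.000 - (-1)·1.000) / (8) = 0.500
Iteration 2:
  x_1 = (-9 - (-2)·-0.100 - (4)·0.500) / (9) = -1.244
  x_2 = (1 - (-2)·-1.222 - (4)·0.500) / (10) = -0.344
  x_3 = (6 - (3)·-1.222 - (-1)·-0.100) / (8) = 1.196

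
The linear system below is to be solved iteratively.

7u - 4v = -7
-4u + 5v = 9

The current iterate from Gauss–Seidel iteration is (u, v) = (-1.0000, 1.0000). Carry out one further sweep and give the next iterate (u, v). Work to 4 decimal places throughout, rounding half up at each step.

One sweep:
  u = (-7 - (-4)·1.0000) / (7) = -0.4286
  v = (9 - (-4)·-0.4286) / (5) = 1.4571

(-0.4286, 1.4571)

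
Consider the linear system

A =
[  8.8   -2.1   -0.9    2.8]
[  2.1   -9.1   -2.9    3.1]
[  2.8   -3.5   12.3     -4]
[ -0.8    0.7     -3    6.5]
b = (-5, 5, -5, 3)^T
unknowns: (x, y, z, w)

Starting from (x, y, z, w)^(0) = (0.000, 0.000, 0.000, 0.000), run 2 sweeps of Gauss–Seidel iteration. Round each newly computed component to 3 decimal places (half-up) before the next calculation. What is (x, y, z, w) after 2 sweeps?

Iteration 1:
  x = (-5 - (-2.1)·0.000 - (-0.9)·0.000 - (2.8)·0.000) / (8.8) = -0.568
  y = (5 - (2.1)·-0.568 - (-2.9)·0.000 - (3.1)·0.000) / (-9.1) = -0.681
  z = (-5 - (2.8)·-0.568 - (-3.5)·-0.681 - (-4)·0.000) / (12.3) = -0.471
  w = (3 - (-0.8)·-0.568 - (0.7)·-0.681 - (-3)·-0.471) / (6.5) = 0.248
Iteration 2:
  x = (-5 - (-2.1)·-0.681 - (-0.9)·-0.471 - (2.8)·0.248) / (8.8) = -0.858
  y = (5 - (2.1)·-0.858 - (-2.9)·-0.471 - (3.1)·0.248) / (-9.1) = -0.513
  z = (-5 - (2.8)·-0.858 - (-3.5)·-0.513 - (-4)·0.248) / (12.3) = -0.277
  w = (3 - (-0.8)·-0.858 - (0.7)·-0.513 - (-3)·-0.277) / (6.5) = 0.283

(-0.858, -0.513, -0.277, 0.283)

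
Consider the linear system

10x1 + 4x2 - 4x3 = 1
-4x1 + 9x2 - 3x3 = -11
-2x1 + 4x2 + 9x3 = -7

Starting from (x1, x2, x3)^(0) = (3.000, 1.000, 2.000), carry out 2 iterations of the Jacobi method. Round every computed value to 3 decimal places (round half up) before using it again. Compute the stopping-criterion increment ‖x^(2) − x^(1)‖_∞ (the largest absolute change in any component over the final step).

1.963

Iteration 1:
  x1 = (1 - (4)·1.000 - (-4)·2.000) / (10) = 0.500
  x2 = (-11 - (-4)·3.000 - (-3)·2.000) / (9) = 0.778
  x3 = (-7 - (-2)·3.000 - (4)·1.000) / (9) = -0.556
Iteration 2:
  x1 = (1 - (4)·0.778 - (-4)·-0.556) / (10) = -0.434
  x2 = (-11 - (-4)·0.500 - (-3)·-0.556) / (9) = -1.185
  x3 = (-7 - (-2)·0.500 - (4)·0.778) / (9) = -1.012
Change: (-0.934, -1.963, -0.456) → max |·| = 1.963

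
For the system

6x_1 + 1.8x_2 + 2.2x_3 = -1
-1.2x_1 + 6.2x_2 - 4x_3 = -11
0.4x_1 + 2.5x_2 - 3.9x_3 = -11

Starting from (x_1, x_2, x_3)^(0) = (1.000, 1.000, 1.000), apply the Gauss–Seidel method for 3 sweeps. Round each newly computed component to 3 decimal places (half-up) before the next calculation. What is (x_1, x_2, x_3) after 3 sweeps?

(-0.843, -0.412, 2.470)

Iteration 1:
  x_1 = (-1 - (1.8)·1.000 - (2.2)·1.000) / (6) = -0.833
  x_2 = (-11 - (-1.2)·-0.833 - (-4)·1.000) / (6.2) = -1.290
  x_3 = (-11 - (0.4)·-0.833 - (2.5)·-1.290) / (-3.9) = 1.908
Iteration 2:
  x_1 = (-1 - (1.8)·-1.290 - (2.2)·1.908) / (6) = -0.479
  x_2 = (-11 - (-1.2)·-0.479 - (-4)·1.908) / (6.2) = -0.636
  x_3 = (-11 - (0.4)·-0.479 - (2.5)·-0.636) / (-3.9) = 2.364
Iteration 3:
  x_1 = (-1 - (1.8)·-0.636 - (2.2)·2.364) / (6) = -0.843
  x_2 = (-11 - (-1.2)·-0.843 - (-4)·2.364) / (6.2) = -0.412
  x_3 = (-11 - (0.4)·-0.843 - (2.5)·-0.412) / (-3.9) = 2.470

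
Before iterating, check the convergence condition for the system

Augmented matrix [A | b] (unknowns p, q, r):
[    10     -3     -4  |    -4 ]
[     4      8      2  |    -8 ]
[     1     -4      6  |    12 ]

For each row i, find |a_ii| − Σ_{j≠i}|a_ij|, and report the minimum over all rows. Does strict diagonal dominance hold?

1

row 1: |10| − (3+4) = 3
row 2: |8| − (4+2) = 2
row 3: |6| − (1+4) = 1
minimum over rows = 1 → strictly diagonally dominant (convergence guaranteed)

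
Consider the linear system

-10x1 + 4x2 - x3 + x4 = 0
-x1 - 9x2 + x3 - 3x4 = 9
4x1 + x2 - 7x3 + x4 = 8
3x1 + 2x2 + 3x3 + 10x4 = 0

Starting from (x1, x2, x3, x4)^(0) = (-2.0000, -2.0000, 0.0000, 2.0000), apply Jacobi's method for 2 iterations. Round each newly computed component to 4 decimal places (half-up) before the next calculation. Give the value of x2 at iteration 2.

-1.5206

Iteration 1:
  x1 = (0 - (4)·-2.0000 - (-1)·0.0000 - (1)·2.0000) / (-10) = -0.6000
  x2 = (9 - (-1)·-2.0000 - (1)·0.0000 - (-3)·2.0000) / (-9) = -1.4444
  x3 = (8 - (4)·-2.0000 - (1)·-2.0000 - (1)·2.0000) / (-7) = -2.2857
  x4 = (0 - (3)·-2.0000 - (2)·-2.0000 - (3)·0.0000) / (10) = 1.0000
Iteration 2:
  x1 = (0 - (4)·-1.4444 - (-1)·-2.2857 - (1)·1.0000) / (-10) = -0.2492
  x2 = (9 - (-1)·-0.6000 - (1)·-2.2857 - (-3)·1.0000) / (-9) = -1.5206
  x3 = (8 - (4)·-0.6000 - (1)·-1.4444 - (1)·1.0000) / (-7) = -1.5492
  x4 = (0 - (3)·-0.6000 - (2)·-1.4444 - (3)·-2.2857) / (10) = 1.1546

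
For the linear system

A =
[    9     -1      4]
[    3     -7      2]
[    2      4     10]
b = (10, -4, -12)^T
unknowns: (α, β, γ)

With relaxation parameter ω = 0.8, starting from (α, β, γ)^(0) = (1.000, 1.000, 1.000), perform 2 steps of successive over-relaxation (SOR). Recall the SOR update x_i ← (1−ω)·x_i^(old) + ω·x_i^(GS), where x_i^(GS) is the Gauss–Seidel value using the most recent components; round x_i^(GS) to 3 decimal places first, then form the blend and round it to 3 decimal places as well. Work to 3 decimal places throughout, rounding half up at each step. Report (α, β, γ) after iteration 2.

(1.607, 0.953, -1.775)

Iteration 1:
  α: GS value = (10 - (-1)·1.000 - (4)·1.000) / (9) = 0.778;  α ← (1−ω)·1.000 + ω·0.778 = 0.822
  β: GS value = (-4 - (3)·0.822 - (2)·1.000) / (-7) = 1.209;  β ← (1−ω)·1.000 + ω·1.209 = 1.167
  γ: GS value = (-12 - (2)·0.822 - (4)·1.167) / (10) = -1.831;  γ ← (1−ω)·1.000 + ω·-1.831 = -1.265
Iteration 2:
  α: GS value = (10 - (-1)·1.167 - (4)·-1.265) / (9) = 1.803;  α ← (1−ω)·0.822 + ω·1.803 = 1.607
  β: GS value = (-4 - (3)·1.607 - (2)·-1.265) / (-7) = 0.899;  β ← (1−ω)·1.167 + ω·0.899 = 0.953
  γ: GS value = (-12 - (2)·1.607 - (4)·0.953) / (10) = -1.903;  γ ← (1−ω)·-1.265 + ω·-1.903 = -1.775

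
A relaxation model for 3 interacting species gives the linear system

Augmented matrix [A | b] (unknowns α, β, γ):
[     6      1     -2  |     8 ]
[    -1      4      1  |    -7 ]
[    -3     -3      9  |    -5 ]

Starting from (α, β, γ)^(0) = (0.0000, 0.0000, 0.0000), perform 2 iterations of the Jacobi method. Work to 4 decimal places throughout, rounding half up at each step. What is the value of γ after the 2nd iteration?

-0.6945

Iteration 1:
  α = (8 - (1)·0.0000 - (-2)·0.0000) / (6) = 1.3333
  β = (-7 - (-1)·0.0000 - (1)·0.0000) / (4) = -1.7500
  γ = (-5 - (-3)·0.0000 - (-3)·0.0000) / (9) = -0.5556
Iteration 2:
  α = (8 - (1)·-1.7500 - (-2)·-0.5556) / (6) = 1.4398
  β = (-7 - (-1)·1.3333 - (1)·-0.5556) / (4) = -1.2778
  γ = (-5 - (-3)·1.3333 - (-3)·-1.7500) / (9) = -0.6945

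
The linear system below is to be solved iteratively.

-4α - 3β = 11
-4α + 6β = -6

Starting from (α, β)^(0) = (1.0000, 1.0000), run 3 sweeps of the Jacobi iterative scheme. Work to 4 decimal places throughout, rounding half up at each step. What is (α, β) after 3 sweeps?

(-0.2500, -2.6667)

Iteration 1:
  α = (11 - (-3)·1.0000) / (-4) = -3.5000
  β = (-6 - (-4)·1.0000) / (6) = -0.3333
Iteration 2:
  α = (11 - (-3)·-0.3333) / (-4) = -2.5000
  β = (-6 - (-4)·-3.5000) / (6) = -3.3333
Iteration 3:
  α = (11 - (-3)·-3.3333) / (-4) = -0.2500
  β = (-6 - (-4)·-2.5000) / (6) = -2.6667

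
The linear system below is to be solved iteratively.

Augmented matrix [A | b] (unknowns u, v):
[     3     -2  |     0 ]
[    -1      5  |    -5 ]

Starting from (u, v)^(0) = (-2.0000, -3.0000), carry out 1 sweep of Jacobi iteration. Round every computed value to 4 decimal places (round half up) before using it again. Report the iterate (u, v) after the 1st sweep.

(-2.0000, -1.4000)

Iteration 1:
  u = (0 - (-2)·-3.0000) / (3) = -2.0000
  v = (-5 - (-1)·-2.0000) / (5) = -1.4000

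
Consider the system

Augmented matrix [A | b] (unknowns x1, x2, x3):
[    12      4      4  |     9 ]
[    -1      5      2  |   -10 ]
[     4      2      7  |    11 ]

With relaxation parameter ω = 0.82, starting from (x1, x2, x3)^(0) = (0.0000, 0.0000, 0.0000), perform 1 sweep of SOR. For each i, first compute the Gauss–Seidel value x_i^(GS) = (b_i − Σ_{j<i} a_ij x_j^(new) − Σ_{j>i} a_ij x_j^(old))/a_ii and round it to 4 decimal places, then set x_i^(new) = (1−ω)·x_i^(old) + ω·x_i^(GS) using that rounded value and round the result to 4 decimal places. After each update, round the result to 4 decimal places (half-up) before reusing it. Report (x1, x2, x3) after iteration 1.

(0.6150, -1.5391, 1.3610)

Iteration 1:
  x1: GS value = (9 - (4)·0.0000 - (4)·0.0000) / (12) = 0.7500;  x1 ← (1−ω)·0.0000 + ω·0.7500 = 0.6150
  x2: GS value = (-10 - (-1)·0.6150 - (2)·0.0000) / (5) = -1.8770;  x2 ← (1−ω)·0.0000 + ω·-1.8770 = -1.5391
  x3: GS value = (11 - (4)·0.6150 - (2)·-1.5391) / (7) = 1.6597;  x3 ← (1−ω)·0.0000 + ω·1.6597 = 1.3610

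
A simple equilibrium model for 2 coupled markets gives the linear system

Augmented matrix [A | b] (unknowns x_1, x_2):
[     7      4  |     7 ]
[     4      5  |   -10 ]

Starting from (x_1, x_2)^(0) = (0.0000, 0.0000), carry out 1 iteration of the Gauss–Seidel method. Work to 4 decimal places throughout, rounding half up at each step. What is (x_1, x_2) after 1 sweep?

Iteration 1:
  x_1 = (7 - (4)·0.0000) / (7) = 1.0000
  x_2 = (-10 - (4)·1.0000) / (5) = -2.8000

(1.0000, -2.8000)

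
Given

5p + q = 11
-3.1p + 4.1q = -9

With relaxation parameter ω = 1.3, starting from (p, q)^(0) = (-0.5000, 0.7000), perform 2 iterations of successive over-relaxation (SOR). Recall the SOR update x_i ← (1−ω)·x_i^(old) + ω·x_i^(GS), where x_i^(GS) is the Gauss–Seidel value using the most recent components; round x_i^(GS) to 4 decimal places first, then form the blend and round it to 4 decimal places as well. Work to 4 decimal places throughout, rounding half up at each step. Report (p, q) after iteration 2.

Iteration 1:
  p: GS value = (11 - (1)·0.7000) / (5) = 2.0600;  p ← (1−ω)·-0.5000 + ω·2.0600 = 2.8280
  q: GS value = (-9 - (-3.1)·2.8280) / (4.1) = -0.0569;  q ← (1−ω)·0.7000 + ω·-0.0569 = -0.2840
Iteration 2:
  p: GS value = (11 - (1)·-0.2840) / (5) = 2.2568;  p ← (1−ω)·2.8280 + ω·2.2568 = 2.0854
  q: GS value = (-9 - (-3.1)·2.0854) / (4.1) = -0.6184;  q ← (1−ω)·-0.2840 + ω·-0.6184 = -0.7187

(2.0854, -0.7187)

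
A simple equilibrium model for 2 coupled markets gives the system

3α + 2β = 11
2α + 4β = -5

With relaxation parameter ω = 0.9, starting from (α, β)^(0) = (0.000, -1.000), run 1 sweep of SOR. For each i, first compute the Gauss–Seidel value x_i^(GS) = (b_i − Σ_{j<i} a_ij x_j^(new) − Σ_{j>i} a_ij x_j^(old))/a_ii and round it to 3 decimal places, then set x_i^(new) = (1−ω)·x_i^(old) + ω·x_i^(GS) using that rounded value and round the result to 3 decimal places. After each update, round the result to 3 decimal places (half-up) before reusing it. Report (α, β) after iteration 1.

Iteration 1:
  α: GS value = (11 - (2)·-1.000) / (3) = 4.333;  α ← (1−ω)·0.000 + ω·4.333 = 3.900
  β: GS value = (-5 - (2)·3.900) / (4) = -3.200;  β ← (1−ω)·-1.000 + ω·-3.200 = -2.980

(3.900, -2.980)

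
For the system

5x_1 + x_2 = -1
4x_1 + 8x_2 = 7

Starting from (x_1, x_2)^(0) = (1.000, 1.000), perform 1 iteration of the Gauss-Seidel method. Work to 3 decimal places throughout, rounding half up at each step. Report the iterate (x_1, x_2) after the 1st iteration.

(-0.400, 1.075)

Iteration 1:
  x_1 = (-1 - (1)·1.000) / (5) = -0.400
  x_2 = (7 - (4)·-0.400) / (8) = 1.075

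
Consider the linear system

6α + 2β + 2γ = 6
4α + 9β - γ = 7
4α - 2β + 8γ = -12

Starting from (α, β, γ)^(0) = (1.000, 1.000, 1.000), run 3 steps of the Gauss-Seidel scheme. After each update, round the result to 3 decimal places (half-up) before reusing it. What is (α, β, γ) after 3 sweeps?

Iteration 1:
  α = (6 - (2)·1.000 - (2)·1.000) / (6) = 0.333
  β = (7 - (4)·0.333 - (-1)·1.000) / (9) = 0.741
  γ = (-12 - (4)·0.333 - (-2)·0.741) / (8) = -1.481
Iteration 2:
  α = (6 - (2)·0.741 - (2)·-1.481) / (6) = 1.247
  β = (7 - (4)·1.247 - (-1)·-1.481) / (9) = 0.059
  γ = (-12 - (4)·1.247 - (-2)·0.059) / (8) = -2.109
Iteration 3:
  α = (6 - (2)·0.059 - (2)·-2.109) / (6) = 1.683
  β = (7 - (4)·1.683 - (-1)·-2.109) / (9) = -0.205
  γ = (-12 - (4)·1.683 - (-2)·-0.205) / (8) = -2.393

(1.683, -0.205, -2.393)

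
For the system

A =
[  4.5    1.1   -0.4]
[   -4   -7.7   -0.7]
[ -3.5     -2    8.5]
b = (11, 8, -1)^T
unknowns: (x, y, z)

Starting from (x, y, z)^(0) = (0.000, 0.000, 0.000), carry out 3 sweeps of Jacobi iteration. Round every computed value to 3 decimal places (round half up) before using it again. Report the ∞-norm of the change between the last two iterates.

0.375

Iteration 1:
  x = (11 - (1.1)·0.000 - (-0.4)·0.000) / (4.5) = 2.444
  y = (8 - (-4)·0.000 - (-0.7)·0.000) / (-7.7) = -1.039
  z = (-1 - (-3.5)·0.000 - (-2)·0.000) / (8.5) = -0.118
Iteration 2:
  x = (11 - (1.1)·-1.039 - (-0.4)·-0.118) / (4.5) = 2.688
  y = (8 - (-4)·2.444 - (-0.7)·-0.118) / (-7.7) = -2.298
  z = (-1 - (-3.5)·2.444 - (-2)·-1.039) / (8.5) = 0.644
Iteration 3:
  x = (11 - (1.1)·-2.298 - (-0.4)·0.644) / (4.5) = 3.063
  y = (8 - (-4)·2.688 - (-0.7)·0.644) / (-7.7) = -2.494
  z = (-1 - (-3.5)·2.688 - (-2)·-2.298) / (8.5) = 0.448
Change: (0.375, -0.196, -0.196) → max |·| = 0.375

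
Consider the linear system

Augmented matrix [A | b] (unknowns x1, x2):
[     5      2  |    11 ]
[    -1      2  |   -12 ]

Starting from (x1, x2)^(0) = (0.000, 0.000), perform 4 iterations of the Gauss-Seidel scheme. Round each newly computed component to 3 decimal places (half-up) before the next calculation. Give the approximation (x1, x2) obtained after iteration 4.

(3.846, -4.077)

Iteration 1:
  x1 = (11 - (2)·0.000) / (5) = 2.200
  x2 = (-12 - (-1)·2.200) / (2) = -4.900
Iteration 2:
  x1 = (11 - (2)·-4.900) / (5) = 4.160
  x2 = (-12 - (-1)·4.160) / (2) = -3.920
Iteration 3:
  x1 = (11 - (2)·-3.920) / (5) = 3.768
  x2 = (-12 - (-1)·3.768) / (2) = -4.116
Iteration 4:
  x1 = (11 - (2)·-4.116) / (5) = 3.846
  x2 = (-12 - (-1)·3.846) / (2) = -4.077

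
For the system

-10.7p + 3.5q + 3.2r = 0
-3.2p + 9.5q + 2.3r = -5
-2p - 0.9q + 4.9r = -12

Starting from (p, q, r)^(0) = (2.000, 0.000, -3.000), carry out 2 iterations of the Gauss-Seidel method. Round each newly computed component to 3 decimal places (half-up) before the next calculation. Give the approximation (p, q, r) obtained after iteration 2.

(-0.881, -0.137, -2.834)

Iteration 1:
  p = (0 - (3.5)·0.000 - (3.2)·-3.000) / (-10.7) = -0.897
  q = (-5 - (-3.2)·-0.897 - (2.3)·-3.000) / (9.5) = -0.102
  r = (-12 - (-2)·-0.897 - (-0.9)·-0.102) / (4.9) = -2.834
Iteration 2:
  p = (0 - (3.5)·-0.102 - (3.2)·-2.834) / (-10.7) = -0.881
  q = (-5 - (-3.2)·-0.881 - (2.3)·-2.834) / (9.5) = -0.137
  r = (-12 - (-2)·-0.881 - (-0.9)·-0.137) / (4.9) = -2.834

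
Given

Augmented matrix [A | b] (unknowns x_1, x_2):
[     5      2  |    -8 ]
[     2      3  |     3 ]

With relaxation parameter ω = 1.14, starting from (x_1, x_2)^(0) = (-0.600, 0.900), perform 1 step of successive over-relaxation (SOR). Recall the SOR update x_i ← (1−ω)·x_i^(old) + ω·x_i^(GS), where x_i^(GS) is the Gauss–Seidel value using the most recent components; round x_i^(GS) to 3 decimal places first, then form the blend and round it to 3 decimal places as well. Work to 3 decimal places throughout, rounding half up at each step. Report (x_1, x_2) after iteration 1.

(-2.150, 2.648)

Iteration 1:
  x_1: GS value = (-8 - (2)·0.900) / (5) = -1.960;  x_1 ← (1−ω)·-0.600 + ω·-1.960 = -2.150
  x_2: GS value = (3 - (2)·-2.150) / (3) = 2.433;  x_2 ← (1−ω)·0.900 + ω·2.433 = 2.648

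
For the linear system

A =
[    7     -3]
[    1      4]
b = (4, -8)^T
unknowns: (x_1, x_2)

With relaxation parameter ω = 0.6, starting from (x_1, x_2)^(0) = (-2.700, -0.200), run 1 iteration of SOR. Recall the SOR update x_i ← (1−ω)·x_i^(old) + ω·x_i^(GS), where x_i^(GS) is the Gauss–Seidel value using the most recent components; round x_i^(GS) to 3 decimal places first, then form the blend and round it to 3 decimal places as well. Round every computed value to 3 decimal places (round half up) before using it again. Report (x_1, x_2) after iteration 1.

Iteration 1:
  x_1: GS value = (4 - (-3)·-0.200) / (7) = 0.486;  x_1 ← (1−ω)·-2.700 + ω·0.486 = -0.788
  x_2: GS value = (-8 - (1)·-0.788) / (4) = -1.803;  x_2 ← (1−ω)·-0.200 + ω·-1.803 = -1.162

(-0.788, -1.162)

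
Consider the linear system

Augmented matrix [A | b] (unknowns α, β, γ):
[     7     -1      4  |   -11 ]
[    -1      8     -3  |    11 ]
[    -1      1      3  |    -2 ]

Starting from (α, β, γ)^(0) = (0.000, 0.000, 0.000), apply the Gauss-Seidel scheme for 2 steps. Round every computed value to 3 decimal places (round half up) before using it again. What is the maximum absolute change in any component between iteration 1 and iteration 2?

1.073

Iteration 1:
  α = (-11 - (-1)·0.000 - (4)·0.000) / (7) = -1.571
  β = (11 - (-1)·-1.571 - (-3)·0.000) / (8) = 1.179
  γ = (-2 - (-1)·-1.571 - (1)·1.179) / (3) = -1.583
Iteration 2:
  α = (-11 - (-1)·1.179 - (4)·-1.583) / (7) = -0.498
  β = (11 - (-1)·-0.498 - (-3)·-1.583) / (8) = 0.719
  γ = (-2 - (-1)·-0.498 - (1)·0.719) / (3) = -1.072
Change: (1.073, -0.460, 0.511) → max |·| = 1.073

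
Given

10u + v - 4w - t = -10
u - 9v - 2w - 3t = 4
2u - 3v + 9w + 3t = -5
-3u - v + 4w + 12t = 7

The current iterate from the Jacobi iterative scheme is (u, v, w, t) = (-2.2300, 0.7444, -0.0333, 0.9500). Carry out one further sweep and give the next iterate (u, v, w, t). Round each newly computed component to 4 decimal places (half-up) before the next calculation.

(-0.9928, -1.0015, -0.1285, 0.0990)

One sweep:
  u = (-10 - (1)·0.7444 - (-4)·-0.0333 - (-1)·0.9500) / (10) = -0.9928
  v = (4 - (1)·-2.2300 - (-2)·-0.0333 - (-3)·0.9500) / (-9) = -1.0015
  w = (-5 - (2)·-2.2300 - (-3)·0.7444 - (3)·0.9500) / (9) = -0.1285
  t = (7 - (-3)·-2.2300 - (-1)·0.7444 - (4)·-0.0333) / (12) = 0.0990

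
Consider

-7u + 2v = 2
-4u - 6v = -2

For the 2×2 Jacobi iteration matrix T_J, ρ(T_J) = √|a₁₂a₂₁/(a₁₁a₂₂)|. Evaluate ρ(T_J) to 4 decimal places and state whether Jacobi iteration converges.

a₁₂a₂₁/(a₁₁a₂₂) = (2)·(-4) / ((-7)·(-6)) = -0.190476
ρ = √|-0.190476| = √0.190476 = 0.4364
ρ < 1, so Jacobi converges

0.4364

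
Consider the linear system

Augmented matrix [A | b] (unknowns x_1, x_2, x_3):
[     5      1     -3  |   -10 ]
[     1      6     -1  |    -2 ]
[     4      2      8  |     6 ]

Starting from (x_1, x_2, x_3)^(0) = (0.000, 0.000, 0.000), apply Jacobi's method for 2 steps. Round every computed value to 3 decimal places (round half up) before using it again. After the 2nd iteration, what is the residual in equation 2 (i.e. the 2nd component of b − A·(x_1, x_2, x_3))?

Iteration 1:
  x_1 = (-10 - (1)·0.000 - (-3)·0.000) / (5) = -2.000
  x_2 = (-2 - (1)·0.000 - (-1)·0.000) / (6) = -0.333
  x_3 = (6 - (4)·0.000 - (2)·0.000) / (8) = 0.750
Iteration 2:
  x_1 = (-10 - (1)·-0.333 - (-3)·0.750) / (5) = -1.483
  x_2 = (-2 - (1)·-2.000 - (-1)·0.750) / (6) = 0.125
  x_3 = (6 - (4)·-2.000 - (2)·-0.333) / (8) = 1.833
Residual b − A·x = (2.789, 0.566, -2.982)

0.566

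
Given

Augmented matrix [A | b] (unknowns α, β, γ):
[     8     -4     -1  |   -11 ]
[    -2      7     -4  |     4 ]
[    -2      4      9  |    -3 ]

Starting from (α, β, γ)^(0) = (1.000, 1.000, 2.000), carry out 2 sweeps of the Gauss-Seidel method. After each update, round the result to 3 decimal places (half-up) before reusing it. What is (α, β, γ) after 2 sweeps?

(-0.751, -0.303, -0.366)

Iteration 1:
  α = (-11 - (-4)·1.000 - (-1)·2.000) / (8) = -0.625
  β = (4 - (-2)·-0.625 - (-4)·2.000) / (7) = 1.536
  γ = (-3 - (-2)·-0.625 - (4)·1.536) / (9) = -1.155
Iteration 2:
  α = (-11 - (-4)·1.536 - (-1)·-1.155) / (8) = -0.751
  β = (4 - (-2)·-0.751 - (-4)·-1.155) / (7) = -0.303
  γ = (-3 - (-2)·-0.751 - (4)·-0.303) / (9) = -0.366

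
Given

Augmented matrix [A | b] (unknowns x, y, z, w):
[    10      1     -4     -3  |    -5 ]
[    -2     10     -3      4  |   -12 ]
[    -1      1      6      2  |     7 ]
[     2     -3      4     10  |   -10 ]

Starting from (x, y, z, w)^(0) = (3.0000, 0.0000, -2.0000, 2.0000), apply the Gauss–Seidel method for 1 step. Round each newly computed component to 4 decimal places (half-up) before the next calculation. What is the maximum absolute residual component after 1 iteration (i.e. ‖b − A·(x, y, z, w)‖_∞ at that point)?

Iteration 1:
  x = (-5 - (1)·0.0000 - (-4)·-2.0000 - (-3)·2.0000) / (10) = -0.7000
  y = (-12 - (-2)·-0.7000 - (-3)·-2.0000 - (4)·2.0000) / (10) = -2.7400
  z = (7 - (-1)·-0.7000 - (1)·-2.7400 - (2)·2.0000) / (6) = 0.8400
  w = (-10 - (2)·-0.7000 - (-3)·-2.7400 - (4)·0.8400) / (10) = -2.0180
Residual b − A·x = (2.0460, 24.5920, 8.0360, 0.0000); ∞-norm = 24.5920

24.5920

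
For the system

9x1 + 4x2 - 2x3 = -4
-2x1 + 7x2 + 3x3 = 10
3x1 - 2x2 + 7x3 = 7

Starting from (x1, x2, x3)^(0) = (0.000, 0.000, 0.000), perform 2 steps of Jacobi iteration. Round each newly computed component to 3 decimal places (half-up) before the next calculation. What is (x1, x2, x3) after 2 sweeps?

(-0.857, 0.873, 1.599)

Iteration 1:
  x1 = (-4 - (4)·0.000 - (-2)·0.000) / (9) = -0.444
  x2 = (10 - (-2)·0.000 - (3)·0.000) / (7) = 1.429
  x3 = (7 - (3)·0.000 - (-2)·0.000) / (7) = 1.000
Iteration 2:
  x1 = (-4 - (4)·1.429 - (-2)·1.000) / (9) = -0.857
  x2 = (10 - (-2)·-0.444 - (3)·1.000) / (7) = 0.873
  x3 = (7 - (3)·-0.444 - (-2)·1.429) / (7) = 1.599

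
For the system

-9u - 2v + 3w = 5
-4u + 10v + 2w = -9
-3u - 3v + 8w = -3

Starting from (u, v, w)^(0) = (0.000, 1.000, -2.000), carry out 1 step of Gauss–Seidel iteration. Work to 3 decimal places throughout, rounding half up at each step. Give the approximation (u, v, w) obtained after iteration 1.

(-1.444, -1.078, -1.321)

Iteration 1:
  u = (5 - (-2)·1.000 - (3)·-2.000) / (-9) = -1.444
  v = (-9 - (-4)·-1.444 - (2)·-2.000) / (10) = -1.078
  w = (-3 - (-3)·-1.444 - (-3)·-1.078) / (8) = -1.321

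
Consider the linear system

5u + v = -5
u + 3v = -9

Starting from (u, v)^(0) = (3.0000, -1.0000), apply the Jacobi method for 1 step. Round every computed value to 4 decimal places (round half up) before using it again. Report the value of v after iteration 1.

Iteration 1:
  u = (-5 - (1)·-1.0000) / (5) = -0.8000
  v = (-9 - (1)·3.0000) / (3) = -4.0000

-4.0000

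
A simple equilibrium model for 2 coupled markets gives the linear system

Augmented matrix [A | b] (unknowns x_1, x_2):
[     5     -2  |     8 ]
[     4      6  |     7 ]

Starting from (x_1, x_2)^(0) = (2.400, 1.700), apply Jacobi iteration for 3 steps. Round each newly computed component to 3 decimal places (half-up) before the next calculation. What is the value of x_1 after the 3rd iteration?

1.459

Iteration 1:
  x_1 = (8 - (-2)·1.700) / (5) = 2.280
  x_2 = (7 - (4)·2.400) / (6) = -0.433
Iteration 2:
  x_1 = (8 - (-2)·-0.433) / (5) = 1.427
  x_2 = (7 - (4)·2.280) / (6) = -0.353
Iteration 3:
  x_1 = (8 - (-2)·-0.353) / (5) = 1.459
  x_2 = (7 - (4)·1.427) / (6) = 0.215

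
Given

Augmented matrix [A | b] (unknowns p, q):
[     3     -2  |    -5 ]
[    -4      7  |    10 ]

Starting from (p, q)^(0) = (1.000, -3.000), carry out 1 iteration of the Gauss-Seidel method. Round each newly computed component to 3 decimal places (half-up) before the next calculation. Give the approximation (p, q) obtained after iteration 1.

(-3.667, -0.667)

Iteration 1:
  p = (-5 - (-2)·-3.000) / (3) = -3.667
  q = (10 - (-4)·-3.667) / (7) = -0.667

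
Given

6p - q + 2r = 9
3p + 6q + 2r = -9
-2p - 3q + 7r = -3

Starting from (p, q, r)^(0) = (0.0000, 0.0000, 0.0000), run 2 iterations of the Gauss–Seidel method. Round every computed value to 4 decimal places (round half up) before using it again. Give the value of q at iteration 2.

-1.9018

Iteration 1:
  p = (9 - (-1)·0.0000 - (2)·0.0000) / (6) = 1.5000
  q = (-9 - (3)·1.5000 - (2)·0.0000) / (6) = -2.2500
  r = (-3 - (-2)·1.5000 - (-3)·-2.2500) / (7) = -0.9643
Iteration 2:
  p = (9 - (-1)·-2.2500 - (2)·-0.9643) / (6) = 1.4464
  q = (-9 - (3)·1.4464 - (2)·-0.9643) / (6) = -1.9018
  r = (-3 - (-2)·1.4464 - (-3)·-1.9018) / (7) = -0.8304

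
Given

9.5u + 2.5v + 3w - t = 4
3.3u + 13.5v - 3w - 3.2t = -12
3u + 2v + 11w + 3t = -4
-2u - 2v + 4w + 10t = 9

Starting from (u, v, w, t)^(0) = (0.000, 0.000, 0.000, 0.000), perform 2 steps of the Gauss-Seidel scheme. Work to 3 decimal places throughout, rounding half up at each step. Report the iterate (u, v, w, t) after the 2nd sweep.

(0.871, -0.954, -0.675, 1.153)

Iteration 1:
  u = (4 - (2.5)·0.000 - (3)·0.000 - (-1)·0.000) / (9.5) = 0.421
  v = (-12 - (3.3)·0.421 - (-3)·0.000 - (-3.2)·0.000) / (13.5) = -0.992
  w = (-4 - (3)·0.421 - (2)·-0.992 - (3)·0.000) / (11) = -0.298
  t = (9 - (-2)·0.421 - (-2)·-0.992 - (4)·-0.298) / (10) = 0.905
Iteration 2:
  u = (4 - (2.5)·-0.992 - (3)·-0.298 - (-1)·0.905) / (9.5) = 0.871
  v = (-12 - (3.3)·0.871 - (-3)·-0.298 - (-3.2)·0.905) / (13.5) = -0.954
  w = (-4 - (3)·0.871 - (2)·-0.954 - (3)·0.905) / (11) = -0.675
  t = (9 - (-2)·0.871 - (-2)·-0.954 - (4)·-0.675) / (10) = 1.153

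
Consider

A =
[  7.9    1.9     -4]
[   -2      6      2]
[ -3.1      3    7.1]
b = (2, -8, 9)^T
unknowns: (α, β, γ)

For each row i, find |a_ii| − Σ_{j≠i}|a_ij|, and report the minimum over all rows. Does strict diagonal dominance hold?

row 1: |7.9| − (1.9+4) = 2
row 2: |6| − (2+2) = 2
row 3: |7.1| − (3.1+3) = 1
minimum over rows = 1 → strictly diagonally dominant (convergence guaranteed)

1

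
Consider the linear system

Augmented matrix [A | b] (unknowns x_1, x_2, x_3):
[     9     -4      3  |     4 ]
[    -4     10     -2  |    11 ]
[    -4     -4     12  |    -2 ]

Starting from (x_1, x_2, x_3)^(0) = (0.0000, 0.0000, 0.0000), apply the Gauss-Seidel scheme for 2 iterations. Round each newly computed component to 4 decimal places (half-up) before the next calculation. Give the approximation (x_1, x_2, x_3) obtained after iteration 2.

Iteration 1:
  x_1 = (4 - (-4)·0.0000 - (3)·0.0000) / (9) = 0.4444
  x_2 = (11 - (-4)·0.4444 - (-2)·0.0000) / (10) = 1.2778
  x_3 = (-2 - (-4)·0.4444 - (-4)·1.2778) / (12) = 0.4074
Iteration 2:
  x_1 = (4 - (-4)·1.2778 - (3)·0.4074) / (9) = 0.8766
  x_2 = (11 - (-4)·0.8766 - (-2)·0.4074) / (10) = 1.5321
  x_3 = (-2 - (-4)·0.8766 - (-4)·1.5321) / (12) = 0.6362

(0.8766, 1.5321, 0.6362)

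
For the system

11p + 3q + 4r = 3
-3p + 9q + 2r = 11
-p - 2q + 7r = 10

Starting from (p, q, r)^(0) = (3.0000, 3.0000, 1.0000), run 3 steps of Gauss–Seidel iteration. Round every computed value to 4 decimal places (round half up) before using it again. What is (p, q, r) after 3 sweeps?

Iteration 1:
  p = (3 - (3)·3.0000 - (4)·1.0000) / (11) = -0.9091
  q = (11 - (-3)·-0.9091 - (2)·1.0000) / (9) = 0.6970
  r = (10 - (-1)·-0.9091 - (-2)·0.6970) / (7) = 1.4978
Iteration 2:
  p = (3 - (3)·0.6970 - (4)·1.4978) / (11) = -0.4620
  q = (11 - (-3)·-0.4620 - (2)·1.4978) / (9) = 0.7354
  r = (10 - (-1)·-0.4620 - (-2)·0.7354) / (7) = 1.5727
Iteration 3:
  p = (3 - (3)·0.7354 - (4)·1.5727) / (11) = -0.4997
  q = (11 - (-3)·-0.4997 - (2)·1.5727) / (9) = 0.7062
  r = (10 - (-1)·-0.4997 - (-2)·0.7062) / (7) = 1.5590

(-0.4997, 0.7062, 1.5590)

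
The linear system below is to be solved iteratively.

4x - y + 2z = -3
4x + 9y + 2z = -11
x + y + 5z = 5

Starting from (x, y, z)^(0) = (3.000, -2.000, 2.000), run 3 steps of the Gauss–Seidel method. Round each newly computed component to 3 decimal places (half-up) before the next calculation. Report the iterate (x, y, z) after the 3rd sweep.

Iteration 1:
  x = (-3 - (-1)·-2.000 - (2)·2.000) / (4) = -2.250
  y = (-11 - (4)·-2.250 - (2)·2.000) / (9) = -0.667
  z = (5 - (1)·-2.250 - (1)·-0.667) / (5) = 1.583
Iteration 2:
  x = (-3 - (-1)·-0.667 - (2)·1.583) / (4) = -1.708
  y = (-11 - (4)·-1.708 - (2)·1.583) / (9) = -0.815
  z = (5 - (1)·-1.708 - (1)·-0.815) / (5) = 1.505
Iteration 3:
  x = (-3 - (-1)·-0.815 - (2)·1.505) / (4) = -1.706
  y = (-11 - (4)·-1.706 - (2)·1.505) / (9) = -0.798
  z = (5 - (1)·-1.706 - (1)·-0.798) / (5) = 1.501

(-1.706, -0.798, 1.501)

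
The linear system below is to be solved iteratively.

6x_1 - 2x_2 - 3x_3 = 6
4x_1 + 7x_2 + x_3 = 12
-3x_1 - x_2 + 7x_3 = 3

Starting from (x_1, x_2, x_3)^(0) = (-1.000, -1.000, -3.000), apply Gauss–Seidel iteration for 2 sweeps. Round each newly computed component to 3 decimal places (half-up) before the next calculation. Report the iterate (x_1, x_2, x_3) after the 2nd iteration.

Iteration 1:
  x_1 = (6 - (-2)·-1.000 - (-3)·-3.000) / (6) = -0.833
  x_2 = (12 - (4)·-0.833 - (1)·-3.000) / (7) = 2.619
  x_3 = (3 - (-3)·-0.833 - (-1)·2.619) / (7) = 0.446
Iteration 2:
  x_1 = (6 - (-2)·2.619 - (-3)·0.446) / (6) = 2.096
  x_2 = (12 - (4)·2.096 - (1)·0.446) / (7) = 0.453
  x_3 = (3 - (-3)·2.096 - (-1)·0.453) / (7) = 1.392

(2.096, 0.453, 1.392)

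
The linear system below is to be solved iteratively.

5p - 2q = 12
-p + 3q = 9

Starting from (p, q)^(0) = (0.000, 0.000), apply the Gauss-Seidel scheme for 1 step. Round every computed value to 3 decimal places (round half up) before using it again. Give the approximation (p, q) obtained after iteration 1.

Iteration 1:
  p = (12 - (-2)·0.000) / (5) = 2.400
  q = (9 - (-1)·2.400) / (3) = 3.800

(2.400, 3.800)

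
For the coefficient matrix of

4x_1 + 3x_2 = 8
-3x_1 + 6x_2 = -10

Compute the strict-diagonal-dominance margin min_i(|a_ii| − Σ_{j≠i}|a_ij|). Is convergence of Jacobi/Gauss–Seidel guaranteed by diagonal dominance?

row 1: |4| − (3) = 1
row 2: |6| − (3) = 3
minimum over rows = 1 → strictly diagonally dominant (convergence guaranteed)

1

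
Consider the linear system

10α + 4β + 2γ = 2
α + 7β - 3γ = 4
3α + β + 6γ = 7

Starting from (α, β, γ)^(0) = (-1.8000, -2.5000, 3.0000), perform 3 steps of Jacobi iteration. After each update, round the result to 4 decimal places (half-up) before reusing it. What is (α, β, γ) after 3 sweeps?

Iteration 1:
  α = (2 - (4)·-2.5000 - (2)·3.0000) / (10) = 0.6000
  β = (4 - (1)·-1.8000 - (-3)·3.0000) / (7) = 2.1143
  γ = (7 - (3)·-1.8000 - (1)·-2.5000) / (6) = 2.4833
Iteration 2:
  α = (2 - (4)·2.1143 - (2)·2.4833) / (10) = -1.1424
  β = (4 - (1)·0.6000 - (-3)·2.4833) / (7) = 1.5500
  γ = (7 - (3)·0.6000 - (1)·2.1143) / (6) = 0.5143
Iteration 3:
  α = (2 - (4)·1.5500 - (2)·0.5143) / (10) = -0.5229
  β = (4 - (1)·-1.1424 - (-3)·0.5143) / (7) = 0.9550
  γ = (7 - (3)·-1.1424 - (1)·1.5500) / (6) = 1.4795

(-0.5229, 0.9550, 1.4795)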